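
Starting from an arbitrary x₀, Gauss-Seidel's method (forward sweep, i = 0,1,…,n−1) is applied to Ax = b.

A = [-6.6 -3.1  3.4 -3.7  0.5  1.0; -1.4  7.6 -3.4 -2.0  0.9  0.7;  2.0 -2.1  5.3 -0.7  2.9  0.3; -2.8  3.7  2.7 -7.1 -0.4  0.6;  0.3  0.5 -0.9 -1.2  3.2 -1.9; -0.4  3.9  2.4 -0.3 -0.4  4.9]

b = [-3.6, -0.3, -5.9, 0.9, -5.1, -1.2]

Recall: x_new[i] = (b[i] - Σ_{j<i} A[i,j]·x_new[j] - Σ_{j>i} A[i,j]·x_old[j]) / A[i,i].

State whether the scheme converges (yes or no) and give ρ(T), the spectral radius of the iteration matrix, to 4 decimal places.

Let D = diag(-6.6, 7.6, 5.3, -7.1, 3.2, 4.9); L, U the strict triangles.
GS T = -(D+L)⁻¹U: row 0 first, T[0,4] = -(0.5)/(-6.6) = +0.0758; later rows by forward substitution.
  T[0,:] = [+0.0000  -0.4697  +0.5152  -0.5606  +0.0758  +0.1515]
  T[1,:] = [+0.0000  -0.0865  +0.5423  +0.1599  -0.1045  -0.0642]
  T[2,:] = [+0.0000  +0.1430  +0.0205  +0.4070  -0.6171  -0.1392]
  T[3,:] = [+0.0000  +0.1945  +0.0872  +0.4592  -0.3753  -0.0616]
  T[4,:] = [+0.0000  +0.1707  -0.0946  +0.3142  -0.3051  +0.5273]
  T[5,:] = [+0.0000  -0.0137  -0.4019  -0.3186  +0.3437  +0.1709]
|roots of det(T-λI)|: 0.8577, 0.4262, 0.4262, 0.1663, 0.0029, 0.0000.
spectral radius ρ = 0.8577; 0.8577 < 1, so it converges for any x₀.

yes, ρ = 0.8577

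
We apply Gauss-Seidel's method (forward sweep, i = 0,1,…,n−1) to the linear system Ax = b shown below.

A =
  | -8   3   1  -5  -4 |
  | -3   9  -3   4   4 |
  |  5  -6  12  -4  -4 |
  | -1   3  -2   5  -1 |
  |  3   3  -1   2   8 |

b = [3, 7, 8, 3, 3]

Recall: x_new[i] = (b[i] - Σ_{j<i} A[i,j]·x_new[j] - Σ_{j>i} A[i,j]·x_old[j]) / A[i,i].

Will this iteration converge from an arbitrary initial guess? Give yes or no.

yes

Split A = D + L + U, D = diag(-8, 9, 12, 5, 8).
GS T = -(D+L)⁻¹U: row 0 first, T[0,3] = -(-5)/(-8) = -0.6250; later rows by forward substitution.
  T[0,:] = [+0.0000, +0.3750, +0.1250, -0.6250, -0.5000]
  T[1,:] = [+0.0000, +0.1250, +0.3750, -0.6528, -0.6111]
  T[2,:] = [+0.0000, -0.0938, +0.1354, +0.2674, +0.2361]
  T[3,:] = [+0.0000, -0.0375, -0.1458, +0.3736, +0.5611]
  T[4,:] = [+0.0000, -0.1898, -0.1341, +0.4192, +0.3059]
|roots of det(T-λI)|: 0.8546, 0.2667, 0.1171, 0.1171, 0.0000.
spectral radius ρ = 0.8546; 0.8546 < 1 ⇒ converges.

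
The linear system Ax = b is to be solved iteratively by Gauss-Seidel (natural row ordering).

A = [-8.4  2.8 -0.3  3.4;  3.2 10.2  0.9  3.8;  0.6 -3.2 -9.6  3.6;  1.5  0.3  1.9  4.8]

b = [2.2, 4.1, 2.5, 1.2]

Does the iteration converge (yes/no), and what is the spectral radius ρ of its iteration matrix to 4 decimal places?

Split A = D + L + U, D = diag(-8.4, 10.2, -9.6, 4.8).
Gauss-Seidel: T = -(D+L)⁻¹U, row 0 first, T[0,3] = -(3.4)/(-8.4) = +0.4048; later rows by forward substitution.
  T[0,:] = [+0.0000  +0.3333  -0.0357  +0.4048]
  T[1,:] = [+0.0000  -0.1046  -0.0770  -0.4995]
  T[2,:] = [+0.0000  +0.0557  +0.0234  +0.5668]
  T[3,:] = [+0.0000  -0.1197  +0.0067  -0.3196]
|roots of det(T-λI)|: 0.4621, 0.1223, 0.0610, 0.0000.
ρ = 0.4621; 0.4621 < 1 ⇒ converges.

yes, ρ = 0.4621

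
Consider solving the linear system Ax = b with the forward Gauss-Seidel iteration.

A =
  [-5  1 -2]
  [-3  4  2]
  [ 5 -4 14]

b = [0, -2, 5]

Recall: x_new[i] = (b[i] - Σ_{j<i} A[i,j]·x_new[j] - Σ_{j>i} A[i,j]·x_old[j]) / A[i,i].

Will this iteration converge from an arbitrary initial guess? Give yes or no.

Diagonal D = diag(-5, 4, 14); L, U strict lower/upper.
Gauss-Seidel: T = -(D+L)⁻¹U, row 0 first, T[0,1] = -(1)/(-5) = +0.2000; later rows by forward substitution.
  T[0,:] = [+0.0000  +0.2000  -0.4000]
  T[1,:] = [+0.0000  +0.1500  -0.8000]
  T[2,:] = [+0.0000  -0.0286  -0.0857]
|eigenvalues of T|: 0.2238, 0.1596, 0.0000.
ρ(T) = max|λ| = 0.2238; 0.2238 < 1, so it converges for any x₀.

yes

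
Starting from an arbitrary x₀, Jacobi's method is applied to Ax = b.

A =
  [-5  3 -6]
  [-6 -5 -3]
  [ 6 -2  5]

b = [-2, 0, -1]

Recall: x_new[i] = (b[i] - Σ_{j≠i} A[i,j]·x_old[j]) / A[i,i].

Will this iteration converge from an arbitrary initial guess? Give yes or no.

Write A = D+L+U with D = diag(-5, -5, 5).
Jacobi T = -D⁻¹(L+U): T[1,0] = -(-6)/(-5) = -1.2000; T[1,1] = 0.
  T[0,:] = [+0.0000 +0.6000 -1.2000]
  T[1,:] = [-1.2000 +0.0000 -0.6000]
  T[2,:] = [-1.2000 +0.4000 +0.0000]
|roots of det(T-λI)|: 1.1611, 0.9317, 0.9317.
ρ = 1.1611; 1.1611 > 1: divergent.

no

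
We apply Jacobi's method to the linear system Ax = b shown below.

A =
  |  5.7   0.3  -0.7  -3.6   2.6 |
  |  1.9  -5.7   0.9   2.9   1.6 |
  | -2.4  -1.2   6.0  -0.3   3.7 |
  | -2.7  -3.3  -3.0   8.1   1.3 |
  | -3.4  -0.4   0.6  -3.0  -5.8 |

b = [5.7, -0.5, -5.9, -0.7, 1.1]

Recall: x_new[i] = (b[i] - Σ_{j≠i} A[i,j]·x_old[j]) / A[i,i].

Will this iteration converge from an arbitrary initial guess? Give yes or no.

no

Let D = diag(5.7, -5.7, 6, 8.1, -5.8); L, U the strict triangles.
Jacobi T = -D⁻¹(L+U): T[4,0] = -(-3.4)/(-5.8) = -0.5862; T[4,4] = 0.
  T[0,:] = [+0.0000 -0.0526 +0.1228 +0.6316 -0.4561]
  T[1,:] = [+0.3333 +0.0000 +0.1579 +0.5088 +0.2807]
  T[2,:] = [+0.4000 +0.2000 +0.0000 +0.0500 -0.6167]
  T[3,:] = [+0.3333 +0.4074 +0.3704 +0.0000 -0.1605]
  T[4,:] = [-0.5862 -0.0690 +0.1034 -0.5172 +0.0000]
eigenvalue magnitudes: 1.1328, 0.5020, 0.5020, 0.2331, 0.2331.
ρ = 1.1328; 1.1328 > 1 ⇒ diverges.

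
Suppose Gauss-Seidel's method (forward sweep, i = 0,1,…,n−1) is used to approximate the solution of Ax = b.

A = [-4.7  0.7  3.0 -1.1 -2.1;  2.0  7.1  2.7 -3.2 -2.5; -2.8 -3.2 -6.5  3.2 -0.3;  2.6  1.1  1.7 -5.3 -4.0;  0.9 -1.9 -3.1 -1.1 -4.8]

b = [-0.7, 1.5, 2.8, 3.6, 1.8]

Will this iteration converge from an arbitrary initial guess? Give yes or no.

yes

Split A = D + L + U, D = diag(-4.7, 7.1, -6.5, -5.3, -4.8).
GS T = -(D+L)⁻¹U: row 0 first, T[0,2] = -(3)/(-4.7) = +0.6383; later rows by forward substitution.
  T[0,:] = [+0.0000 +0.1489 +0.6383 -0.2340 -0.4468]
  T[1,:] = [+0.0000 -0.0420 -0.5601 +0.5166 +0.4780]
  T[2,:] = [+0.0000 -0.0435 +0.0008 +0.3388 -0.0890]
  T[3,:] = [+0.0000 +0.0504 +0.1971 +0.1011 -0.9032]
  T[4,:] = [+0.0000 +0.0611 +0.2957 -0.4903 -0.0085]
|roots of det(T-λI)|: 0.8236, 0.6516, 0.1832, 0.0401, 0.0000.
ρ = 0.8236; 0.8236 < 1: convergent.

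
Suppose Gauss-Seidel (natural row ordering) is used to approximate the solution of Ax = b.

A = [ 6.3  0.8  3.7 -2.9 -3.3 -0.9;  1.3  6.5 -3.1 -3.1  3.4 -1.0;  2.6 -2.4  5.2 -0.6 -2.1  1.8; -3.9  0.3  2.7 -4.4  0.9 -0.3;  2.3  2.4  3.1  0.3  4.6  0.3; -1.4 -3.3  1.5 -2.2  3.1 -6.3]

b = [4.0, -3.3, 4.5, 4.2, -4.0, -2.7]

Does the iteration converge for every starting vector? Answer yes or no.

no

Let D = diag(6.3, 6.5, 5.2, -4.4, 4.6, -6.3); L, U the strict triangles.
Gauss-Seidel: T = -(D+L)⁻¹U, row 0 first, T[0,5] = -(-0.9)/(6.3) = +0.1429; later rows by forward substitution.
  T[0,:] = [+0.0000, -0.1270, -0.5873, +0.4603, +0.5238, +0.1429]
  T[1,:] = [+0.0000, +0.0254, +0.5944, +0.3849, -0.6278, +0.1253]
  T[2,:] = [+0.0000, +0.0752, +0.5680, +0.0629, -0.1478, -0.3598]
  T[3,:] = [+0.0000, +0.1604, +0.9096, -0.3432, -0.3933, -0.4070]
  T[4,:] = [+0.0000, -0.0109, -0.4586, -0.4509, +0.1909, +0.0670]
  T[5,:] = [+0.0000, -0.0286, -0.5889, -0.3910, +0.4086, -0.0079]
|roots of det(T-λI)|: 1.2933, 0.6295, 0.1502, 0.0826, 0.0021, 0.0000.
ρ(T) = max|λ| = 1.2933; 1.2933 > 1, so it fails to converge.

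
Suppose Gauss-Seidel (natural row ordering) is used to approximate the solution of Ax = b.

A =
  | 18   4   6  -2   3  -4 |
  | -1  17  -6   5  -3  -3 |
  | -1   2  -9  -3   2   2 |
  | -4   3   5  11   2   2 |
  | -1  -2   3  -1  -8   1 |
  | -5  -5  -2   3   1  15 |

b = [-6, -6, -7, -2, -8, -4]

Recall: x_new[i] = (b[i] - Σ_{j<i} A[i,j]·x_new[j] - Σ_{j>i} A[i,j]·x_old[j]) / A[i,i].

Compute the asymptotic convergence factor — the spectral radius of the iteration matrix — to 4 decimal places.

0.8380

Split A = D + L + U, D = diag(18, 17, -9, 11, -8, 15).
T_GS = -(D+L)⁻¹U: row 0 first, T[0,3] = -(-2)/(18) = +0.1111; later rows by forward substitution.
  T[0,:] = [+0.0000 -0.2222 -0.3333 +0.1111 -0.1667 +0.2222]
  T[1,:] = [+0.0000 -0.0131 +0.3333 -0.2876 +0.1667 +0.1895]
  T[2,:] = [+0.0000 +0.0218 +0.1111 -0.4096 +0.2778 +0.2397]
  T[3,:] = [+0.0000 -0.0871 -0.2626 +0.3050 -0.4141 -0.2616]
  T[4,:] = [+0.0000 +0.0501 +0.0328 -0.1337 +0.1351 +0.1724]
  T[5,:] = [+0.0000 -0.0614 +0.0652 -0.1655 +0.1109 +0.2100]
|roots of det(T-λI)|: 0.8380, 0.1443, 0.1327, 0.1111, 0.1111, 0.0000.
ρ = 0.8380; 0.8380 < 1 ⇒ converges.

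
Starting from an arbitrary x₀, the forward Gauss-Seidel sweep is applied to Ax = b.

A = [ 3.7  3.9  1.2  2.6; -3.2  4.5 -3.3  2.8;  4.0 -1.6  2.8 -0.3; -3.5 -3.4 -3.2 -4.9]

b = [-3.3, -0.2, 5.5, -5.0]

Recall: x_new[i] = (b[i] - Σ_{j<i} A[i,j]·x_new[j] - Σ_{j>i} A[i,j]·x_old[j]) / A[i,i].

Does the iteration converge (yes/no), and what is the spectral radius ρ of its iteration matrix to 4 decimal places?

Write A = D+L+U with D = diag(3.7, 4.5, 2.8, -4.9).
GS T = -(D+L)⁻¹U: row 0 first, T[0,2] = -(1.2)/(3.7) = -0.3243; later rows by forward substitution.
  T[0,:] = [+0.0000, -1.0541, -0.3243, -0.7027]
  T[1,:] = [+0.0000, -0.7495, +0.5027, -1.1219]
  T[2,:] = [+0.0000, +1.0775, +0.7506, +0.4699]
  T[3,:] = [+0.0000, +0.5693, -0.6073, +0.9735]
eigenvalue magnitudes: 1.1707, 0.2248, 0.2248, 0.0000.
spectral radius ρ = 1.1707; 1.1707 > 1, so it fails to converge.

no, ρ = 1.1707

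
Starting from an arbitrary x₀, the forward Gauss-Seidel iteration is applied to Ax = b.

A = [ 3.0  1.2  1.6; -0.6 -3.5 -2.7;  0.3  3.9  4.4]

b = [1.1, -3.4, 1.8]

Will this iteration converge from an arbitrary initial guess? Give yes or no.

yes

Let D = diag(3, -3.5, 4.4); L, U the strict triangles.
GS T = -(D+L)⁻¹U: row 0 first, T[0,2] = -(1.6)/(3) = -0.5333; later rows by forward substitution.
  T[0,:] = [+0.0000, -0.4000, -0.5333]
  T[1,:] = [+0.0000, +0.0686, -0.6800]
  T[2,:] = [+0.0000, -0.0335, +0.6391]
eigenvalue magnitudes: 0.6766, 0.0311, 0.0000.
ρ = 0.6766; 0.6766 < 1: convergent.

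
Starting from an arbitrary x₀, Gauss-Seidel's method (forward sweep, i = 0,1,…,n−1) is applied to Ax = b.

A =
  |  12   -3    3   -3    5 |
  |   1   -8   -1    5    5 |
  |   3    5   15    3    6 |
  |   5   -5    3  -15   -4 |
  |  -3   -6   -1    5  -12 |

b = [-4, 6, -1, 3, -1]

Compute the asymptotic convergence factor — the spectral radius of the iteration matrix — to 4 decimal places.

0.8200

A = D + L + U where D = diag(12, -8, 15, -15, -12).
GS T = -(D+L)⁻¹U: row 0 first, T[0,2] = -(3)/(12) = -0.2500; later rows by forward substitution.
  T[0,:] = [+0.0000 +0.2500 -0.2500 +0.2500 -0.4167]
  T[1,:] = [+0.0000 +0.0312 -0.1562 +0.6562 +0.5729]
  T[2,:] = [+0.0000 -0.0604 +0.1021 -0.4688 -0.5076]
  T[3,:] = [+0.0000 +0.0608 -0.0108 -0.2292 -0.6981]
  T[4,:] = [+0.0000 -0.0477 +0.1276 -0.4470 -0.4308]
|roots of det(T-λI)|: 0.8200, 0.3536, 0.0379, 0.0379, 0.0000.
spectral radius ρ = 0.8200; 0.8200 < 1: convergent.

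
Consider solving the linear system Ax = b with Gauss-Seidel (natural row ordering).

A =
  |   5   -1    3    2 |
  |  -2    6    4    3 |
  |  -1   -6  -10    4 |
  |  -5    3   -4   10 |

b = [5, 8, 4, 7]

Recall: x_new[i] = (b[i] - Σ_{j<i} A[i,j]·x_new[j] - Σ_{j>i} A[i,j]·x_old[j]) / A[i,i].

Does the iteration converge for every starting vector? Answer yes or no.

Split A = D + L + U, D = diag(5, 6, -10, 10).
GS T = -(D+L)⁻¹U: row 0 first, T[0,3] = -(2)/(5) = -0.4000; later rows by forward substitution.
  T[0,:] = [+0.0000 +0.2000 -0.6000 -0.4000]
  T[1,:] = [+0.0000 +0.0667 -0.8667 -0.6333]
  T[2,:] = [+0.0000 -0.0600 +0.5800 +0.8200]
  T[3,:] = [+0.0000 +0.0560 +0.1920 +0.3180]
eigenvalue magnitudes: 0.8439, 0.2481, 0.1273, 0.0000.
spectral radius ρ = 0.8439; 0.8439 < 1 ⇒ converges.

yes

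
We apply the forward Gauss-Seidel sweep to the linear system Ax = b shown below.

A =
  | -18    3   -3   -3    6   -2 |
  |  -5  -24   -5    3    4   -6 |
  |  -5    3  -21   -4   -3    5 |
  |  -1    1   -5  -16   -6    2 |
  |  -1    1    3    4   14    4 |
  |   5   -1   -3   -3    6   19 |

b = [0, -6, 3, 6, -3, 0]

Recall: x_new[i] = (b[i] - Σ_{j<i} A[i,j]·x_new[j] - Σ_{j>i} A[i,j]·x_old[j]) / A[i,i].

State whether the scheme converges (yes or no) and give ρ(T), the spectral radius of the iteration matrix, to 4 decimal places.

yes, ρ = 0.5005

Let D = diag(-18, -24, -21, -16, 14, 19); L, U the strict triangles.
Gauss-Seidel: T = -(D+L)⁻¹U, row 0 first, T[0,4] = -(6)/(-18) = +0.3333; later rows by forward substitution.
  T[0,:] = [+0.0000  +0.1667  -0.1667  -0.1667  +0.3333  -0.1111]
  T[1,:] = [+0.0000  -0.0347  -0.1736  +0.1597  +0.0972  -0.2269]
  T[2,:] = [+0.0000  -0.0446  +0.0149  -0.1280  -0.2083  +0.2321]
  T[3,:] = [+0.0000  +0.0014  -0.0051  +0.0604  -0.3247  +0.0452]
  T[4,:] = [+0.0000  +0.0236  -0.0012  -0.0131  +0.1543  -0.3401]
  T[5,:] = [+0.0000  -0.0600  +0.0367  +0.0457  -0.2155  +0.1685]
|eigenvalues of T|: 0.5005, 0.1603, 0.1400, 0.1400, 0.1186, 0.0000.
ρ = 0.5005; 0.5005 < 1 ⇒ converges.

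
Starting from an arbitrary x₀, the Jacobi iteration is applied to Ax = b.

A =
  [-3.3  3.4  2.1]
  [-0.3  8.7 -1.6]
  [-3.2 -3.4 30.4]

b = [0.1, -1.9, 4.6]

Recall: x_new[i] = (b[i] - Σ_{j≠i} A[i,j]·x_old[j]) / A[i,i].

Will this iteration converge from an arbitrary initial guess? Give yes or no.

Split A = D + L + U, D = diag(-3.3, 8.7, 30.4).
T_J = -D⁻¹(L+U): T[1,2] = -(-1.6)/(8.7) = +0.1839; T[1,1] = 0.
  T[0,:] = [+0.0000  +1.0303  +0.6364]
  T[1,:] = [+0.0345  +0.0000  +0.1839]
  T[2,:] = [+0.1053  +0.1118  +0.0000]
eigenvalue magnitudes: 0.4200, 0.2309, 0.2309.
spectral radius ρ = 0.4200; 0.4200 < 1: convergent.

yes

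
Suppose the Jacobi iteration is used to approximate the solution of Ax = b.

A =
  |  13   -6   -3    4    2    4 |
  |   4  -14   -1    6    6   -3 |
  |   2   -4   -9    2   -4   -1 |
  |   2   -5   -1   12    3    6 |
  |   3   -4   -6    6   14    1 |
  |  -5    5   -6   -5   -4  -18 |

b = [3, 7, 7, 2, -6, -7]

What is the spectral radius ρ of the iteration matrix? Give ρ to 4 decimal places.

1.1503

Write A = D+L+U with D = diag(13, -14, -9, 12, 14, -18).
T_J = -D⁻¹(L+U): T[0,1] = -(-6)/(13) = +0.4615; T[0,0] = 0.
  T[0,:] = [+0.0000  +0.4615  +0.2308  -0.3077  -0.1538  -0.3077]
  T[1,:] = [+0.2857  +0.0000  -0.0714  +0.4286  +0.4286  -0.2143]
  T[2,:] = [+0.2222  -0.4444  +0.0000  +0.2222  -0.4444  -0.1111]
  T[3,:] = [-0.1667  +0.4167  +0.0833  +0.0000  -0.2500  -0.5000]
  T[4,:] = [-0.2143  +0.2857  +0.4286  -0.4286  +0.0000  -0.0714]
  T[5,:] = [-0.2778  +0.2778  -0.3333  -0.2778  -0.2222  +0.0000]
moduli |λ_i(T)| = 1.1503, 0.5502, 0.4745, 0.4745, 0.2171, 0.1328.
ρ(T) = max|λ| = 1.1503; 1.1503 > 1, so it fails to converge.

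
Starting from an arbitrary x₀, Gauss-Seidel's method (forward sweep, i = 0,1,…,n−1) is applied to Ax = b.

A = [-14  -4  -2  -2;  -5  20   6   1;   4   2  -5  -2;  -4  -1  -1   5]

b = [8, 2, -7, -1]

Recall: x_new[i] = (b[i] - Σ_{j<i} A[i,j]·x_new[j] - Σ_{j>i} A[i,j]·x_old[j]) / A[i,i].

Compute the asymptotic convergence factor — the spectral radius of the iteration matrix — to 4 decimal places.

0.7875

Write A = D+L+U with D = diag(-14, 20, -5, 5).
T_GS = -(D+L)⁻¹U: row 0 first, T[0,3] = -(-2)/(-14) = -0.1429; later rows by forward substitution.
  T[0,:] = [+0.0000  -0.2857  -0.1429  -0.1429]
  T[1,:] = [+0.0000  -0.0714  -0.3357  -0.0857]
  T[2,:] = [+0.0000  -0.2571  -0.2486  -0.5486]
  T[3,:] = [+0.0000  -0.2943  -0.2311  -0.2411]
moduli |λ_i(T)| = 0.7875, 0.1866, 0.1866, 0.0000.
spectral radius ρ = 0.7875; 0.7875 < 1 ⇒ converges.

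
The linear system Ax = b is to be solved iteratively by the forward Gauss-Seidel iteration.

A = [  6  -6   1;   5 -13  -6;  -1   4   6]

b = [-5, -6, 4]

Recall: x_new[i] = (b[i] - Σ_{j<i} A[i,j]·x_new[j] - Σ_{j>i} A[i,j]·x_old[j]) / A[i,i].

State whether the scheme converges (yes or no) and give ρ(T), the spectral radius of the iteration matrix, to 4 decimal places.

Split A = D + L + U, D = diag(6, -13, 6).
Gauss-Seidel: T = -(D+L)⁻¹U, row 0 first, T[0,1] = -(-6)/(6) = +1.0000; later rows by forward substitution.
  T[0,:] = [+0.0000 +1.0000 -0.1667]
  T[1,:] = [+0.0000 +0.3846 -0.5256]
  T[2,:] = [+0.0000 -0.0897 +0.3226]
|roots of det(T-λI)|: 0.5730, 0.1342, 0.0000.
ρ = 0.5730; 0.5730 < 1 ⇒ converges.

yes, ρ = 0.5730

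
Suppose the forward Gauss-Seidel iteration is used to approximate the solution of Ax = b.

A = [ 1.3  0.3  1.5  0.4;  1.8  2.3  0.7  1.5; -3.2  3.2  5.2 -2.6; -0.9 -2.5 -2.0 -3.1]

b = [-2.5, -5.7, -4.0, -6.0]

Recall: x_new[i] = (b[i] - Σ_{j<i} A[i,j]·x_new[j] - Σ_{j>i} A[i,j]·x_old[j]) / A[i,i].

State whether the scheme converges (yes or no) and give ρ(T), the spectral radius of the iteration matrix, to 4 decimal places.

Diagonal D = diag(1.3, 2.3, 5.2, -3.1); L, U strict lower/upper.
GS T = -(D+L)⁻¹U: row 0 first, T[0,2] = -(1.5)/(1.3) = -1.1538; later rows by forward substitution.
  T[0,:] = [+0.0000  -0.2308  -1.1538  -0.3077]
  T[1,:] = [+0.0000  +0.1806  +0.5987  -0.4114]
  T[2,:] = [+0.0000  -0.2532  -1.0785  +0.5638]
  T[3,:] = [+0.0000  +0.0847  +0.5480  +0.0573]
|eigenvalues of T|: 1.1647, 0.2945, 0.0297, 0.0000.
spectral radius ρ = 1.1647; 1.1647 > 1: divergent.

no, ρ = 1.1647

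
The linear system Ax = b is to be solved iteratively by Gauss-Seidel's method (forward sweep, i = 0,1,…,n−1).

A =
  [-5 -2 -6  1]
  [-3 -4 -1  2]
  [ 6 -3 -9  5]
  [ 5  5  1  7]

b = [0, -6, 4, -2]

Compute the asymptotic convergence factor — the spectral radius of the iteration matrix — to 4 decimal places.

Write A = D+L+U with D = diag(-5, -4, -9, 7).
GS T = -(D+L)⁻¹U: row 0 first, T[0,1] = -(-2)/(-5) = -0.4000; later rows by forward substitution.
  T[0,:] = [+0.0000  -0.4000  -1.2000  +0.2000]
  T[1,:] = [+0.0000  +0.3000  +0.6500  +0.3500]
  T[2,:] = [+0.0000  -0.3667  -1.0167  +0.5722]
  T[3,:] = [+0.0000  +0.1238  +0.5381  -0.4746]
moduli |λ_i(T)| = 1.2765, 0.1763, 0.1763, 0.0000.
spectral radius ρ = 1.2765; 1.2765 > 1 ⇒ diverges.

1.2765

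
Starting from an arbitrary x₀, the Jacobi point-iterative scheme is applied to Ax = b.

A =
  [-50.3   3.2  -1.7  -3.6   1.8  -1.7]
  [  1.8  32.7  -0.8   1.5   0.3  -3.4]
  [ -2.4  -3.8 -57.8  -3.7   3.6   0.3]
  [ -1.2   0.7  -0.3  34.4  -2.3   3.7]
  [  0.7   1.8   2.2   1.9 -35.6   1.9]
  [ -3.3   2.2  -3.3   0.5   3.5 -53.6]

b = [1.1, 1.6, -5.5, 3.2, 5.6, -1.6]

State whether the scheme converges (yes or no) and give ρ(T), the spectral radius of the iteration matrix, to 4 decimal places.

yes, ρ = 0.1644

Write A = D+L+U with D = diag(-50.3, 32.7, -57.8, 34.4, -35.6, -53.6).
Jacobi: T = -D⁻¹(L+U), T[0,1] = -(3.2)/(-50.3) = +0.0636; T[0,0] = 0.
  T[0,:] = [+0.0000  +0.0636  -0.0338  -0.0716  +0.0358  -0.0338]
  T[1,:] = [-0.0550  +0.0000  +0.0245  -0.0459  -0.0092  +0.1040]
  T[2,:] = [-0.0415  -0.0657  +0.0000  -0.0640  +0.0623  +0.0052]
  T[3,:] = [+0.0349  -0.0203  +0.0087  +0.0000  +0.0669  -0.1076]
  T[4,:] = [+0.0197  +0.0506  +0.0618  +0.0534  +0.0000  +0.0534]
  T[5,:] = [-0.0616  +0.0410  -0.0616  +0.0093  +0.0653  +0.0000]
|roots of det(T-λI)|: 0.1644, 0.0911, 0.0911, 0.0791, 0.0403, 0.0403.
ρ = 0.1644; 0.1644 < 1, so it converges for any x₀.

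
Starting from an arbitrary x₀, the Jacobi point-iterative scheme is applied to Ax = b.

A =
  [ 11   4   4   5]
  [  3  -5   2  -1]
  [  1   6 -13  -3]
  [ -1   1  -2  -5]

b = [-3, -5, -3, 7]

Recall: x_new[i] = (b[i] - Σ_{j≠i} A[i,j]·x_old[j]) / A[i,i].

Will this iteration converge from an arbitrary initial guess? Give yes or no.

yes

Write A = D+L+U with D = diag(11, -5, -13, -5).
T_J = -D⁻¹(L+U): T[2,0] = -(1)/(-13) = +0.0769; T[2,2] = 0.
  T[0,:] = [+0.0000 -0.3636 -0.3636 -0.4545]
  T[1,:] = [+0.6000 +0.0000 +0.4000 -0.2000]
  T[2,:] = [+0.0769 +0.4615 +0.0000 -0.2308]
  T[3,:] = [-0.2000 +0.2000 -0.4000 +0.0000]
moduli |λ_i(T)| = 0.6590, 0.4975, 0.4975, 0.2710.
ρ = 0.6590; 0.6590 < 1, so it converges for any x₀.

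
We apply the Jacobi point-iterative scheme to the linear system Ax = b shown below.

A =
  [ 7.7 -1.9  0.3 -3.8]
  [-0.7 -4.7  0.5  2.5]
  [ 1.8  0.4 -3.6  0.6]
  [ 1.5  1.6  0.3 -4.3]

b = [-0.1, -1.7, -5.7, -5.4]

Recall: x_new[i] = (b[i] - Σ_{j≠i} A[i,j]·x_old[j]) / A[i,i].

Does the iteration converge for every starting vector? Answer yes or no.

yes

Write A = D+L+U with D = diag(7.7, -4.7, -3.6, -4.3).
Jacobi: T = -D⁻¹(L+U), T[3,1] = -(1.6)/(-4.3) = +0.3721; T[3,3] = 0.
  T[0,:] = [+0.0000  +0.2468  -0.0390  +0.4935]
  T[1,:] = [-0.1489  +0.0000  +0.1064  +0.5319]
  T[2,:] = [+0.5000  +0.1111  +0.0000  +0.1667]
  T[3,:] = [+0.3488  +0.3721  +0.0698  +0.0000]
eigenvalue magnitudes: 0.6781, 0.5374, 0.2167, 0.2167.
ρ(T) = max|λ| = 0.6781; 0.6781 < 1 ⇒ converges.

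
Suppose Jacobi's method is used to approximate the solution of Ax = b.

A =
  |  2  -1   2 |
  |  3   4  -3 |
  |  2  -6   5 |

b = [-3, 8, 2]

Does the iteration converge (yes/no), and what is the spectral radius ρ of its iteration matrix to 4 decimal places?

no, ρ = 1.2374

Let D = diag(2, 4, 5); L, U the strict triangles.
Jacobi: T = -D⁻¹(L+U), T[1,2] = -(-3)/(4) = +0.7500; T[1,1] = 0.
  T[0,:] = [+0.0000  +0.5000  -1.0000]
  T[1,:] = [-0.7500  +0.0000  +0.7500]
  T[2,:] = [-0.4000  +1.2000  +0.0000]
|eigenvalues of T|: 1.2374, 0.7785, 0.7785.
ρ = 1.2374; 1.2374 > 1 ⇒ diverges.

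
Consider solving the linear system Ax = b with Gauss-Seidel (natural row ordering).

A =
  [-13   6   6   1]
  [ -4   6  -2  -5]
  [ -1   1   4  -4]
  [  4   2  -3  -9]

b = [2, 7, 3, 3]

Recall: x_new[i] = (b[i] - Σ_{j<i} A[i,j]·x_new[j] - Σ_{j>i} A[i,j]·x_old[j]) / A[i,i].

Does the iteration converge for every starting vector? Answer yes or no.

yes

Diagonal D = diag(-13, 6, 4, -9); L, U strict lower/upper.
T_GS = -(D+L)⁻¹U: row 0 first, T[0,2] = -(6)/(-13) = +0.4615; later rows by forward substitution.
  T[0,:] = [+0.0000  +0.4615  +0.4615  +0.0769]
  T[1,:] = [+0.0000  +0.3077  +0.6410  +0.8846]
  T[2,:] = [+0.0000  +0.0385  -0.0449  +0.7981]
  T[3,:] = [+0.0000  +0.2607  +0.3625  -0.0353]
eigenvalue magnitudes: 0.9229, 0.5640, 0.1314, 0.0000.
spectral radius ρ = 0.9229; 0.9229 < 1: convergent.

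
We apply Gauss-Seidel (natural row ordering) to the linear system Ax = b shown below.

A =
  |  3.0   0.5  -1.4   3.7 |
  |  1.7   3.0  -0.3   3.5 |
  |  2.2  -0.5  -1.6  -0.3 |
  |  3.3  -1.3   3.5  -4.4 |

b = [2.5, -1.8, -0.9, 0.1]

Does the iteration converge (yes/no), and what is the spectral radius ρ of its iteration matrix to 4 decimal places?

no, ρ = 1.5139

A = D + L + U where D = diag(3, 3, -1.6, -4.4).
T_GS = -(D+L)⁻¹U: row 0 first, T[0,1] = -(0.5)/(3) = -0.1667; later rows by forward substitution.
  T[0,:] = [+0.0000  -0.1667  +0.4667  -1.2333]
  T[1,:] = [+0.0000  +0.0944  -0.1644  -0.4678]
  T[2,:] = [+0.0000  -0.2587  +0.6931  -1.7372]
  T[3,:] = [+0.0000  -0.3587  +0.9499  -2.1686]
|roots of det(T-λI)|: 1.5139, 0.1436, 0.0108, 0.0000.
spectral radius ρ = 1.5139; 1.5139 > 1, so it fails to converge.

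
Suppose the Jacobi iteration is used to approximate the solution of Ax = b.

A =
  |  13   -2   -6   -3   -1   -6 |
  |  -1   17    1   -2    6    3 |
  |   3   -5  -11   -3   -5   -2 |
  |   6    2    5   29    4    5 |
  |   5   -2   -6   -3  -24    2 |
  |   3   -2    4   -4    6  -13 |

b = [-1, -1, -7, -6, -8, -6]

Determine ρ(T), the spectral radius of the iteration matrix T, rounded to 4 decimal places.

0.6711

Diagonal D = diag(13, 17, -11, 29, -24, -13); L, U strict lower/upper.
Jacobi T = -D⁻¹(L+U): T[5,1] = -(-2)/(-13) = -0.1538; T[5,5] = 0.
  T[0,:] = [+0.0000  +0.1538  +0.4615  +0.2308  +0.0769  +0.4615]
  T[1,:] = [+0.0588  +0.0000  -0.0588  +0.1176  -0.3529  -0.1765]
  T[2,:] = [+0.2727  -0.4545  +0.0000  -0.2727  -0.4545  -0.1818]
  T[3,:] = [-0.2069  -0.0690  -0.1724  +0.0000  -0.1379  -0.1724]
  T[4,:] = [+0.2083  -0.0833  -0.2500  -0.1250  +0.0000  +0.0833]
  T[5,:] = [+0.2308  -0.1538  +0.3077  -0.3077  +0.4615  +0.0000]
|λ(T)| sorted: 0.6711, 0.5195, 0.5195, 0.1834, 0.1834, 0.0707.
spectral radius ρ = 0.6711; 0.6711 < 1 ⇒ converges.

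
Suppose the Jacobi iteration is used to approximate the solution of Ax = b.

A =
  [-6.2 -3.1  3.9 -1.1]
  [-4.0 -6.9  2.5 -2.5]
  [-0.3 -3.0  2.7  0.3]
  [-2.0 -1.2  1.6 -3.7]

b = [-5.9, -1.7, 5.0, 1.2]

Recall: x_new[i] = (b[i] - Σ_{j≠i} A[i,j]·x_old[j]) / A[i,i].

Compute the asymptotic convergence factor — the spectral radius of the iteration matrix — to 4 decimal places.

Diagonal D = diag(-6.2, -6.9, 2.7, -3.7); L, U strict lower/upper.
T_J = -D⁻¹(L+U): T[3,0] = -(-2)/(-3.7) = -0.5405; T[3,3] = 0.
  T[0,:] = [+0.0000, -0.5000, +0.6290, -0.1774]
  T[1,:] = [-0.5797, +0.0000, +0.3623, -0.3623]
  T[2,:] = [+0.1111, +1.1111, +0.0000, -0.1111]
  T[3,:] = [-0.5405, -0.3243, +0.4324, +0.0000]
moduli |λ_i(T)| = 1.2519, 0.5734, 0.5734, 0.3411.
ρ = 1.2519; 1.2519 > 1: divergent.

1.2519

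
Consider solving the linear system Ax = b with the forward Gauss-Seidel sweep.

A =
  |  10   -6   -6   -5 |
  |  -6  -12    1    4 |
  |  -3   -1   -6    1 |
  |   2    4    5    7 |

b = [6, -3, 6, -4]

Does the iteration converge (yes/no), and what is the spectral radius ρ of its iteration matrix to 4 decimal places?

Split A = D + L + U, D = diag(10, -12, -6, 7).
Gauss-Seidel: T = -(D+L)⁻¹U, row 0 first, T[0,2] = -(-6)/(10) = +0.6000; later rows by forward substitution.
  T[0,:] = [+0.0000  +0.6000  +0.6000  +0.5000]
  T[1,:] = [+0.0000  -0.3000  -0.2167  +0.0833]
  T[2,:] = [+0.0000  -0.2500  -0.2639  -0.0972]
  T[3,:] = [+0.0000  +0.1786  +0.1409  -0.1210]
|λ(T)| sorted: 0.5152, 0.1357, 0.0341, 0.0000.
ρ = 0.5152; 0.5152 < 1, so it converges for any x₀.

yes, ρ = 0.5152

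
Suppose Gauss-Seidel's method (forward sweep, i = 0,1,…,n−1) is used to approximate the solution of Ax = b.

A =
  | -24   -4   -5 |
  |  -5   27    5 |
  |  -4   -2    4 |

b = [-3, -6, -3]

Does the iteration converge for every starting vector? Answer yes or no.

Split A = D + L + U, D = diag(-24, 27, 4).
T_GS = -(D+L)⁻¹U: row 0 first, T[0,1] = -(-4)/(-24) = -0.1667; later rows by forward substitution.
  T[0,:] = [+0.0000, -0.1667, -0.2083]
  T[1,:] = [+0.0000, -0.0309, -0.2238]
  T[2,:] = [+0.0000, -0.1821, -0.3202]
eigenvalue magnitudes: 0.4239, 0.0728, 0.0000.
ρ(T) = max|λ| = 0.4239; 0.4239 < 1 ⇒ converges.

yes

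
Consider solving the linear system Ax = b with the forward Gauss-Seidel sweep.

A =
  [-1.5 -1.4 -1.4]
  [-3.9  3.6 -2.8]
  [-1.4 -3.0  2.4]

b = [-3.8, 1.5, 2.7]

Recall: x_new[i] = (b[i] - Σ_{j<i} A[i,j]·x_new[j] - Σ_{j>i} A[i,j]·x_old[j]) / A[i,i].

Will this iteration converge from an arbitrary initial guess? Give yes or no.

no

Write A = D+L+U with D = diag(-1.5, 3.6, 2.4).
GS T = -(D+L)⁻¹U: row 0 first, T[0,1] = -(-1.4)/(-1.5) = -0.9333; later rows by forward substitution.
  T[0,:] = [+0.0000, -0.9333, -0.9333]
  T[1,:] = [+0.0000, -1.0111, -0.2333]
  T[2,:] = [+0.0000, -1.8083, -0.8361]
|λ(T)| sorted: 1.5791, 0.2682, 0.0000.
ρ(T) = max|λ| = 1.5791; 1.5791 > 1, so it fails to converge.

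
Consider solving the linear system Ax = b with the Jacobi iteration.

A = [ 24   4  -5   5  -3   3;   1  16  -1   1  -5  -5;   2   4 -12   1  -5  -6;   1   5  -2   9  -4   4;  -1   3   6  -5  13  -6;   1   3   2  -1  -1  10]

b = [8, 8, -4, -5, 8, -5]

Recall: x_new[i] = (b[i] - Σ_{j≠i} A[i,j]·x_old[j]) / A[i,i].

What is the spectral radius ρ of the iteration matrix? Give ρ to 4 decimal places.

Diagonal D = diag(24, 16, -12, 9, 13, 10); L, U strict lower/upper.
Jacobi: T = -D⁻¹(L+U), T[0,4] = -(-3)/(24) = +0.1250; T[0,0] = 0.
  T[0,:] = [+0.0000 -0.1667 +0.2083 -0.2083 +0.1250 -0.1250]
  T[1,:] = [-0.0625 +0.0000 +0.0625 -0.0625 +0.3125 +0.3125]
  T[2,:] = [+0.1667 +0.3333 +0.0000 +0.0833 -0.4167 -0.5000]
  T[3,:] = [-0.1111 -0.5556 +0.2222 +0.0000 +0.4444 -0.4444]
  T[4,:] = [+0.0769 -0.2308 -0.4615 +0.3846 +0.0000 +0.4615]
  T[5,:] = [-0.1000 -0.3000 -0.2000 +0.1000 +0.1000 +0.0000]
eigenvalue magnitudes: 0.8640, 0.4869, 0.4869, 0.1547, 0.1430, 0.1430.
spectral radius ρ = 0.8640; 0.8640 < 1: convergent.

0.8640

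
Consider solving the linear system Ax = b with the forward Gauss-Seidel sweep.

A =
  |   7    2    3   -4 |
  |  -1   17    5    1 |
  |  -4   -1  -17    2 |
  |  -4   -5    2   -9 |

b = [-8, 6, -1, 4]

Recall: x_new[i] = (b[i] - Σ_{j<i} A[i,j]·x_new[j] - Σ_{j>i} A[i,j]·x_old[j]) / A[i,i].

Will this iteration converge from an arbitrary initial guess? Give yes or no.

Diagonal D = diag(7, 17, -17, -9); L, U strict lower/upper.
GS T = -(D+L)⁻¹U: row 0 first, T[0,2] = -(3)/(7) = -0.4286; later rows by forward substitution.
  T[0,:] = [+0.0000, -0.2857, -0.4286, +0.5714]
  T[1,:] = [+0.0000, -0.0168, -0.3193, -0.0252]
  T[2,:] = [+0.0000, +0.0682, +0.1196, -0.0153]
  T[3,:] = [+0.0000, +0.1515, +0.3945, -0.2434]
|λ(T)| sorted: 0.2145, 0.1431, 0.1431, 0.0000.
ρ(T) = max|λ| = 0.2145; 0.2145 < 1: convergent.

yes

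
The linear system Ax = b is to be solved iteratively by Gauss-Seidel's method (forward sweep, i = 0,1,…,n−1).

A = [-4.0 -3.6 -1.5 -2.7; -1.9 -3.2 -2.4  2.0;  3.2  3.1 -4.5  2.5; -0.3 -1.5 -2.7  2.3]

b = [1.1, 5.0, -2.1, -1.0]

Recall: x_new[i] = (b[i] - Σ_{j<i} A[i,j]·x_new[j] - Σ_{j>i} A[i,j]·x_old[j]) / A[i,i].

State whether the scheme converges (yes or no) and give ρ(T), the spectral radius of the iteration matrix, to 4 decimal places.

no, ρ = 1.1297

Let D = diag(-4, -3.2, -4.5, 2.3); L, U the strict triangles.
Gauss-Seidel: T = -(D+L)⁻¹U, row 0 first, T[0,1] = -(-3.6)/(-4) = -0.9000; later rows by forward substitution.
  T[0,:] = [+0.0000 -0.9000 -0.3750 -0.6750]
  T[1,:] = [+0.0000 +0.5344 -0.5273 +1.0258]
  T[2,:] = [+0.0000 -0.2719 -0.6299 +0.7822]
  T[3,:] = [+0.0000 -0.0880 -1.1323 +1.4992]
moduli |λ_i(T)| = 1.1297, 0.2081, 0.2081, 0.0000.
ρ = 1.1297; 1.1297 > 1, so it fails to converge.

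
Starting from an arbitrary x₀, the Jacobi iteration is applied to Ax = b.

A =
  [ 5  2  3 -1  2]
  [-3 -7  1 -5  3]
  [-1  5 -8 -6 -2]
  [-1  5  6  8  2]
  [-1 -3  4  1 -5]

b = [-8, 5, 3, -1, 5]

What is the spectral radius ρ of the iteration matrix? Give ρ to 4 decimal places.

1.4247

Write A = D+L+U with D = diag(5, -7, -8, 8, -5).
Jacobi T = -D⁻¹(L+U): T[2,3] = -(-6)/(-8) = -0.7500; T[2,2] = 0.
  T[0,:] = [+0.0000  -0.4000  -0.6000  +0.2000  -0.4000]
  T[1,:] = [-0.4286  +0.0000  +0.1429  -0.7143  +0.4286]
  T[2,:] = [-0.1250  +0.6250  +0.0000  -0.7500  -0.2500]
  T[3,:] = [+0.1250  -0.6250  -0.7500  +0.0000  -0.2500]
  T[4,:] = [-0.2000  -0.6000  +0.8000  +0.2000  +0.0000]
|λ(T)| sorted: 1.4247, 0.8441, 0.7212, 0.7212, 0.2061.
ρ = 1.4247; 1.4247 > 1, so it fails to converge.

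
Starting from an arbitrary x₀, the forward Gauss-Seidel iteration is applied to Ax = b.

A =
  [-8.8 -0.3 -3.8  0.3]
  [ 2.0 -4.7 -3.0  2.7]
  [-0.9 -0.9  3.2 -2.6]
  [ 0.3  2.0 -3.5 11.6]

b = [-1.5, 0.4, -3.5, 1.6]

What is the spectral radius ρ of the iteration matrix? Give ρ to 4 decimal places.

Diagonal D = diag(-8.8, -4.7, 3.2, 11.6); L, U strict lower/upper.
T_GS = -(D+L)⁻¹U: row 0 first, T[0,2] = -(-3.8)/(-8.8) = -0.4318; later rows by forward substitution.
  T[0,:] = [+0.0000  -0.0341  -0.4318  +0.0341]
  T[1,:] = [+0.0000  -0.0145  -0.8221  +0.5890]
  T[2,:] = [+0.0000  -0.0137  -0.3527  +0.9877]
  T[3,:] = [+0.0000  -0.0007  +0.0465  +0.1956]
|roots of det(T-λI)|: 0.4488, 0.2735, 0.0037, 0.0000.
spectral radius ρ = 0.4488; 0.4488 < 1 ⇒ converges.

0.4488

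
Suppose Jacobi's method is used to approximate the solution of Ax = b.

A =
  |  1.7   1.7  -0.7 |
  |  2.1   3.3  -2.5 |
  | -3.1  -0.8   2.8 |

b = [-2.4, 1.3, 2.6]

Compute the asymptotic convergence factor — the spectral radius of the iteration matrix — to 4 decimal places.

Write A = D+L+U with D = diag(1.7, 3.3, 2.8).
Jacobi: T = -D⁻¹(L+U), T[1,2] = -(-2.5)/(3.3) = +0.7576; T[1,1] = 0.
  T[0,:] = [+0.0000 -1.0000 +0.4118]
  T[1,:] = [-0.6364 +0.0000 +0.7576]
  T[2,:] = [+1.1071 +0.2857 +0.0000]
|roots of det(T-λI)|: 1.4004, 0.8077, 0.8077.
ρ(T) = max|λ| = 1.4004; 1.4004 > 1: divergent.

1.4004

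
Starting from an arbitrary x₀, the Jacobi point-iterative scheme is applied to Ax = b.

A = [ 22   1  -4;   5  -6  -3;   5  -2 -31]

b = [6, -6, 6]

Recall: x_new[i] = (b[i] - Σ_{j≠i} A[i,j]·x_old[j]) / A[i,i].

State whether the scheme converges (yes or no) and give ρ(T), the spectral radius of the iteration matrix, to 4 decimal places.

yes, ρ = 0.2254

A = D + L + U where D = diag(22, -6, -31).
Jacobi: T = -D⁻¹(L+U), T[2,1] = -(-2)/(-31) = -0.0645; T[2,2] = 0.
  T[0,:] = [+0.0000 -0.0455 +0.1818]
  T[1,:] = [+0.8333 +0.0000 -0.5000]
  T[2,:] = [+0.1613 -0.0645 +0.0000]
moduli |λ_i(T)| = 0.2254, 0.1646, 0.1646.
ρ(T) = max|λ| = 0.2254; 0.2254 < 1 ⇒ converges.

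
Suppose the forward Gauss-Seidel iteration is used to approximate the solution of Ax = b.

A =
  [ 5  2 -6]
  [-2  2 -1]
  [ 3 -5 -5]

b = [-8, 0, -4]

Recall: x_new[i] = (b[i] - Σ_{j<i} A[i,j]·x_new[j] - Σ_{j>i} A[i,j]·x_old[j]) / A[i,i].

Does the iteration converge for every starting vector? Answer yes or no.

no

Split A = D + L + U, D = diag(5, 2, -5).
T_GS = -(D+L)⁻¹U: row 0 first, T[0,1] = -(2)/(5) = -0.4000; later rows by forward substitution.
  T[0,:] = [+0.0000 -0.4000 +1.2000]
  T[1,:] = [+0.0000 -0.4000 +1.7000]
  T[2,:] = [+0.0000 +0.1600 -0.9800]
eigenvalue magnitudes: 1.2867, 0.0933, 0.0000.
spectral radius ρ = 1.2867; 1.2867 > 1: divergent.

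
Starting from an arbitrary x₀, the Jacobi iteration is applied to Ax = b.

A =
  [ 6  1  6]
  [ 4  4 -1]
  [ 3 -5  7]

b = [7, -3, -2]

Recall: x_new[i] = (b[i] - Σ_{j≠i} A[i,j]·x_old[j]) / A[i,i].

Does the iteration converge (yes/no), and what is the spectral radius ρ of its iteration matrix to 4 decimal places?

Diagonal D = diag(6, 4, 7); L, U strict lower/upper.
Jacobi T = -D⁻¹(L+U): T[2,1] = -(-5)/(7) = +0.7143; T[2,2] = 0.
  T[0,:] = [+0.0000  -0.1667  -1.0000]
  T[1,:] = [-1.0000  +0.0000  +0.2500]
  T[2,:] = [-0.4286  +0.7143  +0.0000]
moduli |λ_i(T)| = 1.1806, 0.7875, 0.7875.
ρ = 1.1806; 1.1806 > 1, so it fails to converge.

no, ρ = 1.1806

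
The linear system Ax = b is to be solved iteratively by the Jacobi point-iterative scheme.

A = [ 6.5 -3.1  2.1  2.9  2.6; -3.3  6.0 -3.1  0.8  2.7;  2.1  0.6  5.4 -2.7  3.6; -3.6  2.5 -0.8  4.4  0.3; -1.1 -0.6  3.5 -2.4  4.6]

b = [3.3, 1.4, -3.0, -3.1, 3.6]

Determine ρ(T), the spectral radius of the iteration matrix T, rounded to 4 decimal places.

1.1273

Let D = diag(6.5, 6, 5.4, 4.4, 4.6); L, U the strict triangles.
Jacobi: T = -D⁻¹(L+U), T[3,4] = -(0.3)/(4.4) = -0.0682; T[3,3] = 0.
  T[0,:] = [+0.0000  +0.4769  -0.3231  -0.4462  -0.4000]
  T[1,:] = [+0.5500  +0.0000  +0.5167  -0.1333  -0.4500]
  T[2,:] = [-0.3889  -0.1111  +0.0000  +0.5000  -0.6667]
  T[3,:] = [+0.8182  -0.5682  +0.1818  +0.0000  -0.0682]
  T[4,:] = [+0.2391  +0.1304  -0.7609  +0.5217  +0.0000]
|roots of det(T-λI)|: 1.1273, 0.7981, 0.7981, 0.6217, 0.6217.
ρ = 1.1273; 1.1273 > 1, so it fails to converge.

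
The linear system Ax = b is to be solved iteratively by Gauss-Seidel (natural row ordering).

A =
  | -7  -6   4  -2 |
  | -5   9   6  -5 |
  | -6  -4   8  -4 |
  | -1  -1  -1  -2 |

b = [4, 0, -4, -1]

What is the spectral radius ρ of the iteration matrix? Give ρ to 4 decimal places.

1.1946

Write A = D+L+U with D = diag(-7, 9, 8, -2).
GS T = -(D+L)⁻¹U: row 0 first, T[0,2] = -(4)/(-7) = +0.5714; later rows by forward substitution.
  T[0,:] = [+0.0000 -0.8571 +0.5714 -0.2857]
  T[1,:] = [+0.0000 -0.4762 -0.3492 +0.3968]
  T[2,:] = [+0.0000 -0.8810 +0.2540 +0.4841]
  T[3,:] = [+0.0000 +1.1071 -0.2381 -0.2976]
|λ(T)| sorted: 1.1946, 0.3458, 0.3458, 0.0000.
ρ = 1.1946; 1.1946 > 1, so it fails to converge.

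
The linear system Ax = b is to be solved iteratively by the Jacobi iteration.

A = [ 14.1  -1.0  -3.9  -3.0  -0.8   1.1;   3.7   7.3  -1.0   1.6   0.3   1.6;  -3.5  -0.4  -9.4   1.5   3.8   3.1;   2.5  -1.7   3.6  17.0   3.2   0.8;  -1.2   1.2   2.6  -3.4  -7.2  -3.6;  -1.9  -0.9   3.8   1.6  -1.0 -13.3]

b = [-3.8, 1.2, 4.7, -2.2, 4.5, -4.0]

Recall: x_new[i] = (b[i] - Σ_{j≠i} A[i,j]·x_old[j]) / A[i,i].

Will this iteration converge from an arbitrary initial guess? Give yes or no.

A = D + L + U where D = diag(14.1, 7.3, -9.4, 17, -7.2, -13.3).
Jacobi: T = -D⁻¹(L+U), T[5,1] = -(-0.9)/(-13.3) = -0.0677; T[5,5] = 0.
  T[0,:] = [+0.0000 +0.0709 +0.2766 +0.2128 +0.0567 -0.0780]
  T[1,:] = [-0.5068 +0.0000 +0.1370 -0.2192 -0.0411 -0.2192]
  T[2,:] = [-0.3723 -0.0426 +0.0000 +0.1596 +0.4043 +0.3298]
  T[3,:] = [-0.1471 +0.1000 -0.2118 +0.0000 -0.1882 -0.0471]
  T[4,:] = [-0.1667 +0.1667 +0.3611 -0.4722 +0.0000 -0.5000]
  T[5,:] = [-0.1429 -0.0677 +0.2857 +0.1203 -0.0752 +0.0000]
moduli |λ_i(T)| = 0.5825, 0.4871, 0.4184, 0.4184, 0.1724, 0.1354.
ρ = 0.5825; 0.5825 < 1: convergent.

yes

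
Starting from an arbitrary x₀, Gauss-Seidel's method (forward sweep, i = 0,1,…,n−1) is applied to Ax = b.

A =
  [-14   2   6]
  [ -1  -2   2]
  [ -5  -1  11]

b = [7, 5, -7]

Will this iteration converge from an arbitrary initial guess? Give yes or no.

Split A = D + L + U, D = diag(-14, -2, 11).
GS T = -(D+L)⁻¹U: row 0 first, T[0,2] = -(6)/(-14) = +0.4286; later rows by forward substitution.
  T[0,:] = [+0.0000 +0.1429 +0.4286]
  T[1,:] = [+0.0000 -0.0714 +0.7857]
  T[2,:] = [+0.0000 +0.0584 +0.2662]
moduli |λ_i(T)| = 0.3702, 0.1754, 0.0000.
spectral radius ρ = 0.3702; 0.3702 < 1 ⇒ converges.

yes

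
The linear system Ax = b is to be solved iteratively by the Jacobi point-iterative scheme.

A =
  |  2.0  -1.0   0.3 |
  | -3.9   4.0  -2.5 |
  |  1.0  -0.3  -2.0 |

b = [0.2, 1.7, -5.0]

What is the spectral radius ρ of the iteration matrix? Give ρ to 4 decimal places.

0.7466

Diagonal D = diag(2, 4, -2); L, U strict lower/upper.
Jacobi T = -D⁻¹(L+U): T[0,2] = -(0.3)/(2) = -0.1500; T[0,0] = 0.
  T[0,:] = [+0.0000, +0.5000, -0.1500]
  T[1,:] = [+0.9750, +0.0000, +0.6250]
  T[2,:] = [+0.5000, -0.1500, +0.0000]
|roots of det(T-λI)|: 0.7466, 0.4885, 0.4885.
spectral radius ρ = 0.7466; 0.7466 < 1, so it converges for any x₀.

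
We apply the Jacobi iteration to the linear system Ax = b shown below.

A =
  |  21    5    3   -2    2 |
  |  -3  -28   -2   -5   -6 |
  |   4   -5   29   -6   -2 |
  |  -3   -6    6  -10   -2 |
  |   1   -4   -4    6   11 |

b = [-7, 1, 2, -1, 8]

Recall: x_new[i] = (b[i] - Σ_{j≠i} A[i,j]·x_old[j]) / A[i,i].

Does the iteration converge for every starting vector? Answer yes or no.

Write A = D+L+U with D = diag(21, -28, 29, -10, 11).
Jacobi T = -D⁻¹(L+U): T[4,3] = -(6)/(11) = -0.5455; T[4,4] = 0.
  T[0,:] = [+0.0000  -0.2381  -0.1429  +0.0952  -0.0952]
  T[1,:] = [-0.1071  +0.0000  -0.0714  -0.1786  -0.2143]
  T[2,:] = [-0.1379  +0.1724  +0.0000  +0.2069  +0.0690]
  T[3,:] = [-0.3000  -0.6000  +0.6000  +0.0000  -0.2000]
  T[4,:] = [-0.0909  +0.3636  +0.3636  -0.5455  +0.0000]
eigenvalue magnitudes: 0.7116, 0.3692, 0.3692, 0.2104, 0.0636.
spectral radius ρ = 0.7116; 0.7116 < 1 ⇒ converges.

yes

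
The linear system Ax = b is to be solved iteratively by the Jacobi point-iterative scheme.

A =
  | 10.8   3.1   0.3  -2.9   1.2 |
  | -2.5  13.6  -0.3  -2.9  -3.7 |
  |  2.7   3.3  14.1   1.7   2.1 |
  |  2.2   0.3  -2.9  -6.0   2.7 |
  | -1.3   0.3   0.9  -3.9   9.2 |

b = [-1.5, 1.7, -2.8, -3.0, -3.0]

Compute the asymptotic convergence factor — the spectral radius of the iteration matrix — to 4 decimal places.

A = D + L + U where D = diag(10.8, 13.6, 14.1, -6, 9.2).
Jacobi T = -D⁻¹(L+U): T[2,4] = -(2.1)/(14.1) = -0.1489; T[2,2] = 0.
  T[0,:] = [+0.0000, -0.2870, -0.0278, +0.2685, -0.1111]
  T[1,:] = [+0.1838, +0.0000, +0.0221, +0.2132, +0.2721]
  T[2,:] = [-0.1915, -0.2340, +0.0000, -0.1206, -0.1489]
  T[3,:] = [+0.3667, +0.0500, -0.4833, +0.0000, +0.4500]
  T[4,:] = [+0.1413, -0.0326, -0.0978, +0.4239, +0.0000]
|roots of det(T-λI)|: 0.6512, 0.4793, 0.2454, 0.2454, 0.0607.
spectral radius ρ = 0.6512; 0.6512 < 1 ⇒ converges.

0.6512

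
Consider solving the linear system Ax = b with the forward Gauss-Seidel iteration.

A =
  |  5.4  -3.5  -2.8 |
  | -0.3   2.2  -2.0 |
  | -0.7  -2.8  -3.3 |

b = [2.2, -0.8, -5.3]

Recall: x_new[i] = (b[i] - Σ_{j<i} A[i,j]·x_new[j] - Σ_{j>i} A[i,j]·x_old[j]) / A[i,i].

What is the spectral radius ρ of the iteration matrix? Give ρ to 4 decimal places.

0.6650

A = D + L + U where D = diag(5.4, 2.2, -3.3).
T_GS = -(D+L)⁻¹U: row 0 first, T[0,1] = -(-3.5)/(5.4) = +0.6481; later rows by forward substitution.
  T[0,:] = [+0.0000  +0.6481  +0.5185]
  T[1,:] = [+0.0000  +0.0884  +0.9798]
  T[2,:] = [+0.0000  -0.2125  -0.9413]
|eigenvalues of T|: 0.6650, 0.1880, 0.0000.
ρ = 0.6650; 0.6650 < 1 ⇒ converges.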